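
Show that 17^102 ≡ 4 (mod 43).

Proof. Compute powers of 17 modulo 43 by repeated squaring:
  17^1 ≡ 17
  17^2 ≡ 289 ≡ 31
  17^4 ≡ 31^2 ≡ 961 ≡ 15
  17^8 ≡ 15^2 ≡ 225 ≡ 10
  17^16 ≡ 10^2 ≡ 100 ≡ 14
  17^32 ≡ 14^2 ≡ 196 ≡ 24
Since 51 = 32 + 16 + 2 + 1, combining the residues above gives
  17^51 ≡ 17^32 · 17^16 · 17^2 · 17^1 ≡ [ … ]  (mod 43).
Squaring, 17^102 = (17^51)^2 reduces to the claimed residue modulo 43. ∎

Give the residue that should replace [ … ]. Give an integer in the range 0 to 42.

41

17^32 · 17^16 · 17^2 · 17^1 ≡ 24 · 14 · 31 · 17 = 177072.
177072 mod 43 = 41, so 17^51 ≡ 41 (mod 43).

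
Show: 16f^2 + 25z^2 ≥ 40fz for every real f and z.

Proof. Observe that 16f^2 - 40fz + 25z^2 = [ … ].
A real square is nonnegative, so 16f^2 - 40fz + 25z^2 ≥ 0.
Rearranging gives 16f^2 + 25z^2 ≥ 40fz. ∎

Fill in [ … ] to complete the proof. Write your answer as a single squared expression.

(4f - 5z)^2

16f^2 - 40fz + 25z^2 is a perfect-square trinomial: the outer terms are (4f)^2 and (5z)^2, and the cross term is -2·4f·5z.
So 16f^2 - 40fz + 25z^2 = (4f - 5z)^2 ≥ 0.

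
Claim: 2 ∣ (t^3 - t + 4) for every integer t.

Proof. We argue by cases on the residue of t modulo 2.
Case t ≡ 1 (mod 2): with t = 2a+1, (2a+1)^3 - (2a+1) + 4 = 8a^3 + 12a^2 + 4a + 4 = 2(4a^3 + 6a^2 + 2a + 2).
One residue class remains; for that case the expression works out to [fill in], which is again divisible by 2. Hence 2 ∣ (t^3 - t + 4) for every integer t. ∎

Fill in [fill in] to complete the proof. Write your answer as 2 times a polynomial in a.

2(4a^3 - a + 2)

Only t ≡ 0 (mod 2) is unaccounted for. Put t = 2a:
(2a)^3 - (2a) + 4 expands to 8a^3 - 2a + 4,
and factoring out 2 leaves 2(4a^3 - a + 2).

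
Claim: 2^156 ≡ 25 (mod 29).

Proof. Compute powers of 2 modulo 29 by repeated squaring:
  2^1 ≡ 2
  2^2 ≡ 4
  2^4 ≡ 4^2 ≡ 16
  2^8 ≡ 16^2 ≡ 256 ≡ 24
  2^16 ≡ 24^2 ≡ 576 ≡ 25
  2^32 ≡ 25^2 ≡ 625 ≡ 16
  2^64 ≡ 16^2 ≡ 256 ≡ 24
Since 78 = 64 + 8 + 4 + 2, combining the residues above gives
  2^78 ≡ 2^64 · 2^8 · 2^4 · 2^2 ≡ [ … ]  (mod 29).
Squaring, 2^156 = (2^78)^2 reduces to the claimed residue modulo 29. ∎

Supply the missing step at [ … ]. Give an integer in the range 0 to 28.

5

Multiply the listed residues: 24 · 24 · 16 · 4 = 576 → 9216 → 36864.
Reducing modulo 29: 36864 = 1271·29 + 5, so 2^78 ≡ 5.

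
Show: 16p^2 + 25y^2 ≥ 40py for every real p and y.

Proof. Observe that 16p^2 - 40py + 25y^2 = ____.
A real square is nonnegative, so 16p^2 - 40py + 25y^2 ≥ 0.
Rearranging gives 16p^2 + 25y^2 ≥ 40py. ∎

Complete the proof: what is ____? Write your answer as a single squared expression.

(4p - 5y)^2

The leading and trailing coefficients are 4^2 and 5^2, and 40 = 2·4·5, so the trinomial is (4p - 5y)^2.
Hence 16p^2 - 40py + 25y^2 ≥ 0.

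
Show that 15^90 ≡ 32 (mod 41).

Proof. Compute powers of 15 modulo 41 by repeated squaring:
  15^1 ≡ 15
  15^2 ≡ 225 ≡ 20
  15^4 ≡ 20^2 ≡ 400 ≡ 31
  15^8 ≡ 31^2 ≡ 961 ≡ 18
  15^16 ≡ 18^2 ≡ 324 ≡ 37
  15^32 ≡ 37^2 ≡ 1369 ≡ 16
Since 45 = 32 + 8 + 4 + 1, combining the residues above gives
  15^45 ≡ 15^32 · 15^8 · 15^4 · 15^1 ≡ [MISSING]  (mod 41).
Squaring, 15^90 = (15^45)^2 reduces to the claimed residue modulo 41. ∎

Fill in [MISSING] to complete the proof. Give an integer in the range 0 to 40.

14

15^32 · 15^8 · 15^4 · 15^1 ≡ 16 · 18 · 31 · 15 = 133920.
133920 mod 41 = 14, so 15^45 ≡ 14 (mod 41).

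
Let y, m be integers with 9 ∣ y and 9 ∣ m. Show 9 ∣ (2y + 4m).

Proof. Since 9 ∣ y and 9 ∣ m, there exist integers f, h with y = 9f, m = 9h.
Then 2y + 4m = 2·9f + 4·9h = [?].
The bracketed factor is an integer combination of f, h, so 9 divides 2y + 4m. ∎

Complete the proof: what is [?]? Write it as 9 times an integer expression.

Pull the common 9 out of every term: 2·9f + 4·9h = 9(2f + 4h).
2f + 4h is an integer, which exhibits the divisibility.

9(2f + 4h)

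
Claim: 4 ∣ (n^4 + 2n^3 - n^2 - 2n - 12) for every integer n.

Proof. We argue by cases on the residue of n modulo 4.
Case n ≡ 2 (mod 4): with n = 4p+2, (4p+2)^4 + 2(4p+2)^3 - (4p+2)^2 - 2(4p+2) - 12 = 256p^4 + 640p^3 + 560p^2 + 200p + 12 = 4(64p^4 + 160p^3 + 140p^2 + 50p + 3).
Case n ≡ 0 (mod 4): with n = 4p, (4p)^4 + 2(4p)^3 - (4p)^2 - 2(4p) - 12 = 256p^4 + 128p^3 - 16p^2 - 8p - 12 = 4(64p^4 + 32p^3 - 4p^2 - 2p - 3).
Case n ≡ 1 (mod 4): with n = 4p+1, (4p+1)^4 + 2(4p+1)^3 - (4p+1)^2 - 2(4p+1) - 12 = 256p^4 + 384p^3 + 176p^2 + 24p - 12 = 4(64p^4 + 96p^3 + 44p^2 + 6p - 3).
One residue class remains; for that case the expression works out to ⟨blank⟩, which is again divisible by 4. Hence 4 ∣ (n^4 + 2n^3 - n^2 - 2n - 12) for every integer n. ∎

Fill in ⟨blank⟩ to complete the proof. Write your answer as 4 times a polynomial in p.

Only n ≡ 3 (mod 4) is unaccounted for. Put n = 4p+3:
(4p+3)^4 + 2(4p+3)^3 - (4p+3)^2 - 2(4p+3) - 12 expands to 256p^4 + 896p^3 + 1136p^2 + 616p + 108,
and factoring out 4 leaves 4(64p^4 + 224p^3 + 284p^2 + 154p + 27).

4(64p^4 + 224p^3 + 284p^2 + 154p + 27)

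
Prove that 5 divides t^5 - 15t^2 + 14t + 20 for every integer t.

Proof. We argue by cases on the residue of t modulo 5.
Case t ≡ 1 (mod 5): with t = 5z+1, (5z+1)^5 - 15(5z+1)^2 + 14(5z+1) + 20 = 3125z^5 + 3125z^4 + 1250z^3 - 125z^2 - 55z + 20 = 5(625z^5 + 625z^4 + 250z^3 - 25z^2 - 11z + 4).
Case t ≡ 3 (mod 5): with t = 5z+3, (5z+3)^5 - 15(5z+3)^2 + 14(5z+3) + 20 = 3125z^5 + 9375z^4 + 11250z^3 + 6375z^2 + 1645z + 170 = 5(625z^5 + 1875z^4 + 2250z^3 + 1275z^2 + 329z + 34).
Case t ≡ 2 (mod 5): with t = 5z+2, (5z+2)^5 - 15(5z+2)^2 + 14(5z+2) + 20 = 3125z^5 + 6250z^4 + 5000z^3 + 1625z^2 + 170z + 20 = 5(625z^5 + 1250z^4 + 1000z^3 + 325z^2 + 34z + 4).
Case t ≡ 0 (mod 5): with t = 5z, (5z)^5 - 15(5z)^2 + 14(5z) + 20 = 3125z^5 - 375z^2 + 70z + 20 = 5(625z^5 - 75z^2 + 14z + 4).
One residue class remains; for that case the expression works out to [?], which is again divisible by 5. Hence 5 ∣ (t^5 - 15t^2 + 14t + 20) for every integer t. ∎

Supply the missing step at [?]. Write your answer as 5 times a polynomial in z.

5(625z^5 + 2500z^4 + 4000z^3 + 3125z^2 + 1174z + 172)

The residues treated are {1, 3, 2, 0}, so the missing case is t ≡ 4 (mod 5); write t = 5z+4.
Then (5z+4)^5 - 15(5z+4)^2 + 14(5z+4) + 20 = 3125z^5 + 12500z^4 + 20000z^3 + 15625z^2 + 5870z + 860 = 5(625z^5 + 2500z^4 + 4000z^3 + 3125z^2 + 1174z + 172).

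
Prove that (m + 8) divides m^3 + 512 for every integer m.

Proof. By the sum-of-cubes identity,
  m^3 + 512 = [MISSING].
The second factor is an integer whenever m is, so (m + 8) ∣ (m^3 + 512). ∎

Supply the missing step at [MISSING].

Polynomial division of m^3 + 512 by m + 8 leaves remainder 0 and quotient m^2 - 8m + 64.
Hence m^3 + 512 = (m + 8)(m^2 - 8m + 64).

(m + 8)(m^2 - 8m + 64)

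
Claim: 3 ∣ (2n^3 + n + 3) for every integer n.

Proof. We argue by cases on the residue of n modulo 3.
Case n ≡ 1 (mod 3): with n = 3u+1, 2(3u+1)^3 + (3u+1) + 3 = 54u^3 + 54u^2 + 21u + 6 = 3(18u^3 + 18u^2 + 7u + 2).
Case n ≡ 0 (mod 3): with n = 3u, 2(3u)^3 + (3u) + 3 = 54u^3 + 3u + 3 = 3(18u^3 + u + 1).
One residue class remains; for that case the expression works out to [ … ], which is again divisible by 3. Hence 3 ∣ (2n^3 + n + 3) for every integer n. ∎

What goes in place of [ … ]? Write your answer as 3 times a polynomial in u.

3(18u^3 + 36u^2 + 25u + 7)

Only n ≡ 2 (mod 3) is unaccounted for. Put n = 3u+2:
2(3u+2)^3 + (3u+2) + 3 expands to 54u^3 + 108u^2 + 75u + 21,
and factoring out 3 leaves 3(18u^3 + 36u^2 + 25u + 7).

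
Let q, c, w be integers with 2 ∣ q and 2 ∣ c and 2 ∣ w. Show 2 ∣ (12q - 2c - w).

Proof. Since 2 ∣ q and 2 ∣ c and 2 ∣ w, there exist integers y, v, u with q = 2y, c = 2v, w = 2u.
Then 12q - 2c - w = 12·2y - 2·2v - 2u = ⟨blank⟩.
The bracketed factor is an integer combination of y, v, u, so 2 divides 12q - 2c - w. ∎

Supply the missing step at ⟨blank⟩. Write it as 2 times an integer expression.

Each term has a factor of 2: 12·2y - 2·2v - 2u = 2·(-u - 2v + 12y).
Since -u - 2v + 12y is an integer, 2 ∣ (12q - 2c - w).

2(-u - 2v + 12y)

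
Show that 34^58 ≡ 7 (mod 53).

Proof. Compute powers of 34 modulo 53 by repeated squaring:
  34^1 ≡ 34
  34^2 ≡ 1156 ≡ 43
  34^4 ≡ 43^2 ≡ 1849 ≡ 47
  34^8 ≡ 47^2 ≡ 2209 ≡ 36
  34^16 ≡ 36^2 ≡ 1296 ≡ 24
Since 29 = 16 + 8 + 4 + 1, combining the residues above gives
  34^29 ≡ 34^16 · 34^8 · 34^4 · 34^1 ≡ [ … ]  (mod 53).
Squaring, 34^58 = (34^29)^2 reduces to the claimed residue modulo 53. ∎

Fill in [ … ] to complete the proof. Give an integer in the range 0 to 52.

22

34^16 · 34^8 · 34^4 · 34^1 ≡ 24 · 36 · 47 · 34 = 1380672.
1380672 mod 53 = 22, so 34^29 ≡ 22 (mod 53).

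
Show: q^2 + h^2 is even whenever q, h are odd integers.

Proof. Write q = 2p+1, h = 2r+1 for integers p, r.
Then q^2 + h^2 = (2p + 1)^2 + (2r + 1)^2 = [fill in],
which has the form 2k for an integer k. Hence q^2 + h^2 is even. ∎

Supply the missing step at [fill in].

2(2p^2 + 2p + 2r^2 + 2r + 1)

(2p + 1)^2 + (2r + 1)^2 = 4p^2 + 4p + 4r^2 + 4r + 2
= 2(2p^2 + 2p + 2r^2 + 2r + 1).
Since 2p^2 + 2p + 2r^2 + 2r + 1 is an integer, the sum of squares is of the form 2k for an integer k.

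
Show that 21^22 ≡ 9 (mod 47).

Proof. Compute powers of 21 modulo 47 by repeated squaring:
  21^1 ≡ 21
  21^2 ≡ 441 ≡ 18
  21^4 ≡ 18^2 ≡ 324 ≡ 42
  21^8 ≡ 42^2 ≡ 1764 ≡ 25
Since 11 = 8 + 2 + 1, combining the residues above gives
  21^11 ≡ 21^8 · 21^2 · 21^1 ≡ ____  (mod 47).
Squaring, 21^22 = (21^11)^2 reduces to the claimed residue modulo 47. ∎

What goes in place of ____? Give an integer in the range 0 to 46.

3

21^8 · 21^2 · 21^1 ≡ 25 · 18 · 21 = 9450.
9450 mod 47 = 3, so 21^11 ≡ 3 (mod 47).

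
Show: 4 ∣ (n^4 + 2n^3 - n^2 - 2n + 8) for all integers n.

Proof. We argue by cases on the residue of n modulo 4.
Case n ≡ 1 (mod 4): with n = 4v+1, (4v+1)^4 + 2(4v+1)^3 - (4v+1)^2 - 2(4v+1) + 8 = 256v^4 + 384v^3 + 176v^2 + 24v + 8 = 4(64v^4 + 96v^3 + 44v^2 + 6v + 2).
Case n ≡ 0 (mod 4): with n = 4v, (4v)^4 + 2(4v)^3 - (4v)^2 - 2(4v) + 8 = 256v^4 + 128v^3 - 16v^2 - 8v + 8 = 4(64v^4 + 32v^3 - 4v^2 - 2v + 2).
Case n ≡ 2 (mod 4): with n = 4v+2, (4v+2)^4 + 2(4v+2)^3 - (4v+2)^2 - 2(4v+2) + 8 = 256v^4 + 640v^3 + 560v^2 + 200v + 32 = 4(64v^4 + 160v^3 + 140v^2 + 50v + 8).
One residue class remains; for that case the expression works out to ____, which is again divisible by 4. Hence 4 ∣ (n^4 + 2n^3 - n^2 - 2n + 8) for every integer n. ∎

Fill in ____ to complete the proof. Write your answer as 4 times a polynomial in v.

4(64v^4 + 224v^3 + 284v^2 + 154v + 32)

The residues treated are {1, 0, 2}, so the missing case is n ≡ 3 (mod 4); write n = 4v+3.
Then (4v+3)^4 + 2(4v+3)^3 - (4v+3)^2 - 2(4v+3) + 8 = 256v^4 + 896v^3 + 1136v^2 + 616v + 128 = 4(64v^4 + 224v^3 + 284v^2 + 154v + 32).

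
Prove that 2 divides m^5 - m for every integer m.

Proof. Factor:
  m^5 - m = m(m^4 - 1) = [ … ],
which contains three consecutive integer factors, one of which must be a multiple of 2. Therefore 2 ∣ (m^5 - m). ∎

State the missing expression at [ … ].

(m - 1)m(m + 1)(m^2 + 1)

m^4 - 1 = (m^2 - 1)(m^2 + 1), and m^2 - 1 = (m-1)(m+1).
So m(m^4 - 1) = (m - 1)m(m + 1)(m^2 + 1).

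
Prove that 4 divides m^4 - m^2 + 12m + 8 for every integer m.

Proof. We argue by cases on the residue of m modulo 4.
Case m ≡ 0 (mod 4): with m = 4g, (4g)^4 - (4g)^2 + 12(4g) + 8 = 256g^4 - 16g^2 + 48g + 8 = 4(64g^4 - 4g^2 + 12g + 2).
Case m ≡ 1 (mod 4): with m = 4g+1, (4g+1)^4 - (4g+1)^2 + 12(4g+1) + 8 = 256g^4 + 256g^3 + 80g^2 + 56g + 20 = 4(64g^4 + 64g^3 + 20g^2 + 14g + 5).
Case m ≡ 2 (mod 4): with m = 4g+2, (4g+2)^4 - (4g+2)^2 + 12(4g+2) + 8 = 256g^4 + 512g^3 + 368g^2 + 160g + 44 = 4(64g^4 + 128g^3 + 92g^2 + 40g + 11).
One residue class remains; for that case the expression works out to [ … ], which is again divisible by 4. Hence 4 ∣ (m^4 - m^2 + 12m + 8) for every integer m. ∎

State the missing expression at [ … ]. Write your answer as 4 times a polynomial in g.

The residues treated are {0, 1, 2}, so the missing case is m ≡ 3 (mod 4); write m = 4g+3.
Then (4g+3)^4 - (4g+3)^2 + 12(4g+3) + 8 = 256g^4 + 768g^3 + 848g^2 + 456g + 116 = 4(64g^4 + 192g^3 + 212g^2 + 114g + 29).

4(64g^4 + 192g^3 + 212g^2 + 114g + 29)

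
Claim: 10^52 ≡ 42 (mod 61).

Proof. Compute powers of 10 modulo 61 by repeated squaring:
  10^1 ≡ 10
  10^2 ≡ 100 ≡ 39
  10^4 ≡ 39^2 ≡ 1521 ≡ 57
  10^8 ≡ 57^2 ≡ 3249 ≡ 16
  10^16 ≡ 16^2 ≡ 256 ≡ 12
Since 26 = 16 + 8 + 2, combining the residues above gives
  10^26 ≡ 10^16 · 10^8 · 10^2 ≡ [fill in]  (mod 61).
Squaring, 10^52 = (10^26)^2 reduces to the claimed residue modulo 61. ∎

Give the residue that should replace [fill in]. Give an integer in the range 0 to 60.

46

10^16 · 10^8 · 10^2 ≡ 12 · 16 · 39 = 7488.
7488 mod 61 = 46, so 10^26 ≡ 46 (mod 61).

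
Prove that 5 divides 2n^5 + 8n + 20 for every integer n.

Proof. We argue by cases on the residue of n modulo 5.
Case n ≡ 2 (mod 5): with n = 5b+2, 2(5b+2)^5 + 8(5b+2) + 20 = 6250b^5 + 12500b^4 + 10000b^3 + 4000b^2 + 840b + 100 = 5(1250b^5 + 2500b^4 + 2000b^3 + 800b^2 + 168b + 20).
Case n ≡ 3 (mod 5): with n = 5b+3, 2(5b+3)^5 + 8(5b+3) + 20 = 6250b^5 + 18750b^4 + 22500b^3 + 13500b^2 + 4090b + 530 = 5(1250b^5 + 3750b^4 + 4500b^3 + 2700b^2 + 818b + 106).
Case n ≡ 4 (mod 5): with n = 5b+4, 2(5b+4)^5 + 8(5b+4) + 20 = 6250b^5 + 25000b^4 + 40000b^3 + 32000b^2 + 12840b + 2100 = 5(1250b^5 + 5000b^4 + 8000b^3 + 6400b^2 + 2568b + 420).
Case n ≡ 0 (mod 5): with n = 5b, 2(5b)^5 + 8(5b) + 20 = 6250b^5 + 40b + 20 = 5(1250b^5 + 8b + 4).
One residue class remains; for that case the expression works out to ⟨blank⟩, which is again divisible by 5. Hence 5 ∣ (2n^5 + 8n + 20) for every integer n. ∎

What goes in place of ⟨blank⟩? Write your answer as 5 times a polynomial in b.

5(1250b^5 + 1250b^4 + 500b^3 + 100b^2 + 18b + 6)

The residues treated are {2, 3, 4, 0}, so the missing case is n ≡ 1 (mod 5); write n = 5b+1.
Then 2(5b+1)^5 + 8(5b+1) + 20 = 6250b^5 + 6250b^4 + 2500b^3 + 500b^2 + 90b + 30 = 5(1250b^5 + 1250b^4 + 500b^3 + 100b^2 + 18b + 6).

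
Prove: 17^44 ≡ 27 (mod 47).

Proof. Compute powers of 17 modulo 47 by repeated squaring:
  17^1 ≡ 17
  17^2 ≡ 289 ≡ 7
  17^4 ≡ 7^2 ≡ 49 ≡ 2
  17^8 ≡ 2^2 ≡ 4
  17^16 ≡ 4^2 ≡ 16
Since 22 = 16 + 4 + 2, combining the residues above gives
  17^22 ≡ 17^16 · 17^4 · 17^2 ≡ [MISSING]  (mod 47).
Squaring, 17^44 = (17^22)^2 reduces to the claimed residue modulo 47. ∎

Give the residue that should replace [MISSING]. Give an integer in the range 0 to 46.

Multiply the listed residues: 16 · 2 · 7 = 32 → 224.
Reducing modulo 47: 224 = 4·47 + 36, so 17^22 ≡ 36.

36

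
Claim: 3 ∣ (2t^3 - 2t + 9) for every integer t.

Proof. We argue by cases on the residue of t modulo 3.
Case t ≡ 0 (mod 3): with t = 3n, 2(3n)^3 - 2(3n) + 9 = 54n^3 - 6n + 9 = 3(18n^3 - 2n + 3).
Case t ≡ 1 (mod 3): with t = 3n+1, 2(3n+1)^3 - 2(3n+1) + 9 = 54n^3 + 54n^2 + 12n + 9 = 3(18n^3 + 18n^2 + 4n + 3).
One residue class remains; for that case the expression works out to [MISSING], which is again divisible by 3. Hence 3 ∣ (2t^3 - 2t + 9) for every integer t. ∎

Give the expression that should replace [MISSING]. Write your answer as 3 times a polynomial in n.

3(18n^3 + 36n^2 + 22n + 7)

The residues treated are {0, 1}, so the missing case is t ≡ 2 (mod 3); write t = 3n+2.
Then 2(3n+2)^3 - 2(3n+2) + 9 = 54n^3 + 108n^2 + 66n + 21 = 3(18n^3 + 36n^2 + 22n + 7).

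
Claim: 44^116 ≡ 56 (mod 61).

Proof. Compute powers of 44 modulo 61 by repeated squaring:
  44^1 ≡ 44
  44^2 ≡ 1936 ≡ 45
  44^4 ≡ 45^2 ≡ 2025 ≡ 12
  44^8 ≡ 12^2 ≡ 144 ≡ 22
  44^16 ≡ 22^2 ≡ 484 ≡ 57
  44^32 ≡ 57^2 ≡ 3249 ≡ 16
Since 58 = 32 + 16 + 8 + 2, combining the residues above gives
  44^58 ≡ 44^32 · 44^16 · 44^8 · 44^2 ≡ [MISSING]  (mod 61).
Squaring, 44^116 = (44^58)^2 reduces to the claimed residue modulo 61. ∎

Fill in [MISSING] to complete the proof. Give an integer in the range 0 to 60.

44^32 · 44^16 · 44^8 · 44^2 ≡ 16 · 57 · 22 · 45 = 902880.
902880 mod 61 = 19, so 44^58 ≡ 19 (mod 61).

19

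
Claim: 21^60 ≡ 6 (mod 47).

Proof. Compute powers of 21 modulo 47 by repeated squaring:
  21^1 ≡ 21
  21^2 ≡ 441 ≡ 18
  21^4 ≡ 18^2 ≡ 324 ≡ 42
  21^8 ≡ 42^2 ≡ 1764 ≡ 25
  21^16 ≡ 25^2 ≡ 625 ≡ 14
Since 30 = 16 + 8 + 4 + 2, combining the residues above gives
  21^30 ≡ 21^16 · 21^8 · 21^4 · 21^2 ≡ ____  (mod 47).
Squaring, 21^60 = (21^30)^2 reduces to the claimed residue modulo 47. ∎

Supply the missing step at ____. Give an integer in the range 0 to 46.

21^16 · 21^8 · 21^4 · 21^2 ≡ 14 · 25 · 42 · 18 = 264600.
264600 mod 47 = 37, so 21^30 ≡ 37 (mod 47).

37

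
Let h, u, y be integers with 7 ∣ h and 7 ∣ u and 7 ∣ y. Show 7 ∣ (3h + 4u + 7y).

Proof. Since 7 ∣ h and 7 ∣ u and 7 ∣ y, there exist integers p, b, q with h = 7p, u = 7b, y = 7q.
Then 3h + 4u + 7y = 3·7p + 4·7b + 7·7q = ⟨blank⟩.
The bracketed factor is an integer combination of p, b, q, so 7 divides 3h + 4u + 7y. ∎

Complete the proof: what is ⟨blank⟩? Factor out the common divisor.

Pull the common 7 out of every term: 3·7p + 4·7b + 7·7q = 7(4b + 3p + 7q).
4b + 3p + 7q is an integer, which exhibits the divisibility.

7(4b + 3p + 7q)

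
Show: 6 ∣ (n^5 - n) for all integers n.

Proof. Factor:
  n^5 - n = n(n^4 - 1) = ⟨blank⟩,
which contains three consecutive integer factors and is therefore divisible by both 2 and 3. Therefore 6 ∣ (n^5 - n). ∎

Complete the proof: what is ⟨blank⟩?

(n - 1)n(n + 1)(n^2 + 1)

n^4 - 1 = (n^2 - 1)(n^2 + 1), and n^2 - 1 = (n-1)(n+1).
So n(n^4 - 1) = (n - 1)n(n + 1)(n^2 + 1).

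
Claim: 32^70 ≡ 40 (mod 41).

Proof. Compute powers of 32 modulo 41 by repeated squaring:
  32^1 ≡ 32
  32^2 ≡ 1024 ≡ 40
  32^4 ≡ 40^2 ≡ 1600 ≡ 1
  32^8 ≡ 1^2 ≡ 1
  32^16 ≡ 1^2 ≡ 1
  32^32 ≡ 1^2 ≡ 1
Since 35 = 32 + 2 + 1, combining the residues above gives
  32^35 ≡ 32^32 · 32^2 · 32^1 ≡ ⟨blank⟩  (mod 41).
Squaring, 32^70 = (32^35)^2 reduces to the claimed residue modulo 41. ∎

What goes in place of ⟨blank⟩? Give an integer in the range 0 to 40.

9

Multiply the listed residues: 1 · 40 · 32 = 40 → 1280.
Reducing modulo 41: 1280 = 31·41 + 9, so 32^35 ≡ 9.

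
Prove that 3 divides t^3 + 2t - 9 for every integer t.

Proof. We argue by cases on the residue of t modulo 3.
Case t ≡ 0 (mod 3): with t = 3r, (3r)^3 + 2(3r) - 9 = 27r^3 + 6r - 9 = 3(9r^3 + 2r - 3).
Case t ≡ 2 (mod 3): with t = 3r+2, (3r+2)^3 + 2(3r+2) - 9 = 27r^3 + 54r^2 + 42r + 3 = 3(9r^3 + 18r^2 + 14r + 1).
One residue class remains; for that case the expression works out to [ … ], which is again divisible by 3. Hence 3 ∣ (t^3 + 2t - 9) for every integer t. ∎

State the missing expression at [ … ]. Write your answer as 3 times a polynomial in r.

The residues treated are {0, 2}, so the missing case is t ≡ 1 (mod 3); write t = 3r+1.
Then (3r+1)^3 + 2(3r+1) - 9 = 27r^3 + 27r^2 + 15r - 6 = 3(9r^3 + 9r^2 + 5r - 2).

3(9r^3 + 9r^2 + 5r - 2)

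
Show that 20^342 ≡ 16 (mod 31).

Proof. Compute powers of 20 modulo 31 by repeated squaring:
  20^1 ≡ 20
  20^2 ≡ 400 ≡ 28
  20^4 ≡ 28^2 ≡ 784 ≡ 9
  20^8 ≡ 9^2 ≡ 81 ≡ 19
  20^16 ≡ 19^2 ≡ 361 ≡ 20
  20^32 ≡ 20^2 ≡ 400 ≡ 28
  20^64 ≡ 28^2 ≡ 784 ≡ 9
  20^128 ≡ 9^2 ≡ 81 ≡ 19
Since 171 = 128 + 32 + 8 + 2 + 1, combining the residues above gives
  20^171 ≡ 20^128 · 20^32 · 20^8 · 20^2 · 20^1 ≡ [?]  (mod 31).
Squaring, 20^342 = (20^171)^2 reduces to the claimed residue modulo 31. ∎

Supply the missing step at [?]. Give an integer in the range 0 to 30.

4

20^128 · 20^32 · 20^8 · 20^2 · 20^1 ≡ 19 · 28 · 19 · 28 · 20 = 5660480.
5660480 mod 31 = 4, so 20^171 ≡ 4 (mod 31).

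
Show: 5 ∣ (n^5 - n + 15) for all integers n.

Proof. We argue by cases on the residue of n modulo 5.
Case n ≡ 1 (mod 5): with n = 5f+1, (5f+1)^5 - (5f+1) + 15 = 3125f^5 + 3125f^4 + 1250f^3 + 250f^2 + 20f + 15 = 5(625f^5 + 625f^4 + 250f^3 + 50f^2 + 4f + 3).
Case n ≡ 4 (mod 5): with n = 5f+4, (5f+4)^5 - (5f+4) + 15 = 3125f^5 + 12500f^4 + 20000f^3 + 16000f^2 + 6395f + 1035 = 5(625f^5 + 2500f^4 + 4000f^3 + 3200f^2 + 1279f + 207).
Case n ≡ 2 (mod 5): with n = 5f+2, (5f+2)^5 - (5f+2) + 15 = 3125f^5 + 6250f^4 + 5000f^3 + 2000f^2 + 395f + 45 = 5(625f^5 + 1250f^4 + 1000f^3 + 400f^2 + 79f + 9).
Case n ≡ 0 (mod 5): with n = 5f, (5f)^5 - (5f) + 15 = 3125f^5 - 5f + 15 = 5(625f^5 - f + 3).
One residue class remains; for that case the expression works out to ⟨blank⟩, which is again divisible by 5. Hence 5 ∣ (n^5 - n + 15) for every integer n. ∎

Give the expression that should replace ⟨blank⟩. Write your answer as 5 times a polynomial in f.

5(625f^5 + 1875f^4 + 2250f^3 + 1350f^2 + 404f + 51)

Only n ≡ 3 (mod 5) is unaccounted for. Put n = 5f+3:
(5f+3)^5 - (5f+3) + 15 expands to 3125f^5 + 9375f^4 + 11250f^3 + 6750f^2 + 2020f + 255,
and factoring out 5 leaves 5(625f^5 + 1875f^4 + 2250f^3 + 1350f^2 + 404f + 51).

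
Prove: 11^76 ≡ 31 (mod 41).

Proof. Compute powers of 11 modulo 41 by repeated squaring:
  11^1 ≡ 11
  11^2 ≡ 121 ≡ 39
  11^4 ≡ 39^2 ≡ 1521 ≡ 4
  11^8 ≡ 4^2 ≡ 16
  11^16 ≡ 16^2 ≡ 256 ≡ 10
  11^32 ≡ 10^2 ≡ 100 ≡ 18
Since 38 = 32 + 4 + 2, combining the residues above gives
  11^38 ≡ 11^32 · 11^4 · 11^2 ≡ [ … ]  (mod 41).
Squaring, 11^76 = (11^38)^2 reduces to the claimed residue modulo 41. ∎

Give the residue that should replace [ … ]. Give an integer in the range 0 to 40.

20

Multiply the listed residues: 18 · 4 · 39 = 72 → 2808.
Reducing modulo 41: 2808 = 68·41 + 20, so 11^38 ≡ 20.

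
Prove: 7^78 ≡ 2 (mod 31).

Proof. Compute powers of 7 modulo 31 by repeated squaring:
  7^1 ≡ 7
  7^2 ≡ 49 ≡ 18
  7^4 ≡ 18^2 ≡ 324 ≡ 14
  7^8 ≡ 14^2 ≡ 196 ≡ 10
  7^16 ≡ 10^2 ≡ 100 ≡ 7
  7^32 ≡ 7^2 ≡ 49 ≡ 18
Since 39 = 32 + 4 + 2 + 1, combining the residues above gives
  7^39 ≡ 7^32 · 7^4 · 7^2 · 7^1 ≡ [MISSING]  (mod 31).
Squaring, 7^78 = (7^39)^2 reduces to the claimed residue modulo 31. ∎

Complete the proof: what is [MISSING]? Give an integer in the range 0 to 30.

Multiply the listed residues: 18 · 14 · 18 · 7 = 252 → 4536 → 31752.
Reducing modulo 31: 31752 = 1024·31 + 8, so 7^39 ≡ 8.

8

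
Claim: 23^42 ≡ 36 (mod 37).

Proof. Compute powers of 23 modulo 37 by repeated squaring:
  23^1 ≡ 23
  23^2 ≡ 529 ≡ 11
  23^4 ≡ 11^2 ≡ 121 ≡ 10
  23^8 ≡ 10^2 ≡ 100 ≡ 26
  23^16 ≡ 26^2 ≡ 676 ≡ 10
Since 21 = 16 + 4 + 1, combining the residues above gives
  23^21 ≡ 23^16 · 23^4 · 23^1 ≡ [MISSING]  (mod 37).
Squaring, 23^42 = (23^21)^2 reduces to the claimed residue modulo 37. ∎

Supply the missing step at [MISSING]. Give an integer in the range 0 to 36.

23^16 · 23^4 · 23^1 ≡ 10 · 10 · 23 = 2300.
2300 mod 37 = 6, so 23^21 ≡ 6 (mod 37).

6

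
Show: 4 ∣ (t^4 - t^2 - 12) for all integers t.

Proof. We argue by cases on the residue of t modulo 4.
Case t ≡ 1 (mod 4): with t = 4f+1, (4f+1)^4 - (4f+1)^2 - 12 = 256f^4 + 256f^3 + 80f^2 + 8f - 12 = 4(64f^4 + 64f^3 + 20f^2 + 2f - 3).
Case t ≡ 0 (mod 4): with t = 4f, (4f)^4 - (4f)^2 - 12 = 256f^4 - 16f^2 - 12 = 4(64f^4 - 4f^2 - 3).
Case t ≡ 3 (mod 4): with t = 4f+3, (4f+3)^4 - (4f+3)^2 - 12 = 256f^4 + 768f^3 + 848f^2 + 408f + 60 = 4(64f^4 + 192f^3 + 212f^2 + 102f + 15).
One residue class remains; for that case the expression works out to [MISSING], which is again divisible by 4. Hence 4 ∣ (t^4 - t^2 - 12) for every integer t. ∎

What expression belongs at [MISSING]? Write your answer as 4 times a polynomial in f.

4(64f^4 + 128f^3 + 92f^2 + 28f)

Only t ≡ 2 (mod 4) is unaccounted for. Put t = 4f+2:
(4f+2)^4 - (4f+2)^2 - 12 expands to 256f^4 + 512f^3 + 368f^2 + 112f,
and factoring out 4 leaves 4(64f^4 + 128f^3 + 92f^2 + 28f).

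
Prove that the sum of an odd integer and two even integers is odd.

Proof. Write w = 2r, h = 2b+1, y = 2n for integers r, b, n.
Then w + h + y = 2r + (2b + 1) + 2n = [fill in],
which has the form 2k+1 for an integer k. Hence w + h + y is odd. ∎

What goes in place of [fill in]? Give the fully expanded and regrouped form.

2r + (2b + 1) + 2n = 2b + 2n + 2r + 1
= 2(b + n + r) + 1.
Since b + n + r is an integer, the sum is of the form 2k+1 for an integer k.

2(b + n + r) + 1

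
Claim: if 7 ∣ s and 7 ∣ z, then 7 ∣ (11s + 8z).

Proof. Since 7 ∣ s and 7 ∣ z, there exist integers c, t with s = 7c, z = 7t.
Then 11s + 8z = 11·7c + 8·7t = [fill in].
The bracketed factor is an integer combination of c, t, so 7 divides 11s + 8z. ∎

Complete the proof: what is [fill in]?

Each term has a factor of 7: 11·7c + 8·7t = 7·(11c + 8t).
Since 11c + 8t is an integer, 7 ∣ (11s + 8z).

7(11c + 8t)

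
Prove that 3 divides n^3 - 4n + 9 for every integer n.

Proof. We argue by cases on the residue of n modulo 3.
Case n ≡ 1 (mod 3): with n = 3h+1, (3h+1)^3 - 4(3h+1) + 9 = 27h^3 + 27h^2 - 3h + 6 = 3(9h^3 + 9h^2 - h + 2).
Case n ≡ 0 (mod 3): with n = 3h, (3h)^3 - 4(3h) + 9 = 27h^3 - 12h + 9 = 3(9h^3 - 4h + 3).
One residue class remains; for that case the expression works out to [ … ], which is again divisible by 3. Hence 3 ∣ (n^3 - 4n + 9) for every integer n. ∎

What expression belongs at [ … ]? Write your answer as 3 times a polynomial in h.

3(9h^3 + 18h^2 + 8h + 3)

The residues treated are {1, 0}, so the missing case is n ≡ 2 (mod 3); write n = 3h+2.
Then (3h+2)^3 - 4(3h+2) + 9 = 27h^3 + 54h^2 + 24h + 9 = 3(9h^3 + 18h^2 + 8h + 3).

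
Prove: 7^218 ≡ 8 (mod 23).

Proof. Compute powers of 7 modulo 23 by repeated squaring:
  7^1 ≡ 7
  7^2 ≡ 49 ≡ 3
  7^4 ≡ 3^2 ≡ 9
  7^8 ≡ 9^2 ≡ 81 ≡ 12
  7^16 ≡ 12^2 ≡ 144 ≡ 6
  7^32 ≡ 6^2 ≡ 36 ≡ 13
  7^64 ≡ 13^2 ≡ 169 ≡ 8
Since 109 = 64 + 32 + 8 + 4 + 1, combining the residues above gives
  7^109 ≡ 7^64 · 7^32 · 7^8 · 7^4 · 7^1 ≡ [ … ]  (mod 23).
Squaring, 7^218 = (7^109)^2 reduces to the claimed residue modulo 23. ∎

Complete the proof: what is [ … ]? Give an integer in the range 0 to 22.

Multiply the listed residues: 8 · 13 · 12 · 9 · 7 = 104 → 1248 → 11232 → 78624.
Reducing modulo 23: 78624 = 3418·23 + 10, so 7^109 ≡ 10.

10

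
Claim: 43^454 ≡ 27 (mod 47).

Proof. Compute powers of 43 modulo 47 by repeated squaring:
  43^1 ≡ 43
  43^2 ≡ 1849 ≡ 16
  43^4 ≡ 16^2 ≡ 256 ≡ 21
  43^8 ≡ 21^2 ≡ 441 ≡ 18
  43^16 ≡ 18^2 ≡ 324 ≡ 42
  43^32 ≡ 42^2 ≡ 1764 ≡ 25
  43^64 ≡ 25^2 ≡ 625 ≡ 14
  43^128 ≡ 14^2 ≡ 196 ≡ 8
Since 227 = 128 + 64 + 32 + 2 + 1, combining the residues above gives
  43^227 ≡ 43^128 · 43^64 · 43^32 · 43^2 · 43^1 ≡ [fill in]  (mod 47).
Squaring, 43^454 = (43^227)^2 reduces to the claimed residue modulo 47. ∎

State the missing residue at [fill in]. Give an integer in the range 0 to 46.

11

Multiply the listed residues: 8 · 14 · 25 · 16 · 43 = 112 → 2800 → 44800 → 1926400.
Reducing modulo 47: 1926400 = 40987·47 + 11, so 43^227 ≡ 11.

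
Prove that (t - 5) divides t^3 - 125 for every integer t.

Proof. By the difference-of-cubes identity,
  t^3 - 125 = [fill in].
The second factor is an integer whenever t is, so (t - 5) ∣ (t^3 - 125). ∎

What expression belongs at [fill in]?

(t - 5)(t^2 + 5t + 25)

a^3 - b^3 = (a - b)(a^2 + ab + b^2). With a = t, b = 5:
t^3 - 125 = (t - 5)(t^2 + 5t + 25).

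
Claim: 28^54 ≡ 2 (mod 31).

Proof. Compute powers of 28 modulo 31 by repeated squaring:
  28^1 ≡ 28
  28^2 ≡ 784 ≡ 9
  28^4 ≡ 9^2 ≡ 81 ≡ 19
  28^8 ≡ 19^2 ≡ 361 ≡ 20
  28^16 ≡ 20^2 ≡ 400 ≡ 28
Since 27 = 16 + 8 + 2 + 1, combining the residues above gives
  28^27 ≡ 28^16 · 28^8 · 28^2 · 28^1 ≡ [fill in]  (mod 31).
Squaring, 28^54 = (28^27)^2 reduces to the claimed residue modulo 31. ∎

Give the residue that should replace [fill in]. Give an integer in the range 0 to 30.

Multiply the listed residues: 28 · 20 · 9 · 28 = 560 → 5040 → 141120.
Reducing modulo 31: 141120 = 4552·31 + 8, so 28^27 ≡ 8.

8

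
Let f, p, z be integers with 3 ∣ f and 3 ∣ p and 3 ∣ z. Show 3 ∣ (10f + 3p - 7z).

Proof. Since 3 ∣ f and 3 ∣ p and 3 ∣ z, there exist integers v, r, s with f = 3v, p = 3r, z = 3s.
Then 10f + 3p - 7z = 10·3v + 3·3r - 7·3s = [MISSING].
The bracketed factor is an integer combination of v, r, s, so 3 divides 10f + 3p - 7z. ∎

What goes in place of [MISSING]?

Each term has a factor of 3: 10·3v + 3·3r - 7·3s = 3·(3r - 7s + 10v).
Since 3r - 7s + 10v is an integer, 3 ∣ (10f + 3p - 7z).

3(3r - 7s + 10v)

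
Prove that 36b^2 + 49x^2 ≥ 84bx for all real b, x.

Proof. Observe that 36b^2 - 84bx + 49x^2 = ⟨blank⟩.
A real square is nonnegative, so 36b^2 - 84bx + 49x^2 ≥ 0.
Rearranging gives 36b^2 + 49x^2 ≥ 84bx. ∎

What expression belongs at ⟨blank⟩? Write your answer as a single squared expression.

(6b - 7x)^2

The leading and trailing coefficients are 6^2 and 7^2, and 84 = 2·6·7, so the trinomial is (6b - 7x)^2.
Hence 36b^2 - 84bx + 49x^2 ≥ 0.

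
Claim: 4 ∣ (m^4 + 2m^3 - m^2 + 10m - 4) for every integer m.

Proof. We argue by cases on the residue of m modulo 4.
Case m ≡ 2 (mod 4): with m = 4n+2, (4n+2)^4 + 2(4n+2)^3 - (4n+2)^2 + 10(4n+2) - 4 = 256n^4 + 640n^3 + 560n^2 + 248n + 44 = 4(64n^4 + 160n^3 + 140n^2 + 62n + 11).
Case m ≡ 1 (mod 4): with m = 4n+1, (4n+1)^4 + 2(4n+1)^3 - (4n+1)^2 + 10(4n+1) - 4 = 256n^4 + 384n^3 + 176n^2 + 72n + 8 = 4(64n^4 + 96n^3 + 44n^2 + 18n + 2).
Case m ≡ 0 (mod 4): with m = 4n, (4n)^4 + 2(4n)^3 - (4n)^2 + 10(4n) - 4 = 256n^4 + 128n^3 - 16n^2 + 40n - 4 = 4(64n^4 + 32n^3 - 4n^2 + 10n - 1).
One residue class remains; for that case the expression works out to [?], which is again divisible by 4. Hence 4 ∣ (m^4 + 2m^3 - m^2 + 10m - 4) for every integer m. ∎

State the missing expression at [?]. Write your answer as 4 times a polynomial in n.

4(64n^4 + 224n^3 + 284n^2 + 166n + 38)

The residues treated are {2, 1, 0}, so the missing case is m ≡ 3 (mod 4); write m = 4n+3.
Then (4n+3)^4 + 2(4n+3)^3 - (4n+3)^2 + 10(4n+3) - 4 = 256n^4 + 896n^3 + 1136n^2 + 664n + 152 = 4(64n^4 + 224n^3 + 284n^2 + 166n + 38).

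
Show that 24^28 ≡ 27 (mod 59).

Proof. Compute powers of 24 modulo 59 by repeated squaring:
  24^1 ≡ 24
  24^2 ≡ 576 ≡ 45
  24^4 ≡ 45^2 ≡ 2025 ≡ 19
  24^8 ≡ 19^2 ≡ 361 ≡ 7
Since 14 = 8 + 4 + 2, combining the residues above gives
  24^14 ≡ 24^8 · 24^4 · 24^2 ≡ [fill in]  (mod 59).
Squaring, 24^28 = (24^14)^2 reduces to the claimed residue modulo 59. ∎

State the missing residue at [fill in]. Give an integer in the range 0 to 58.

26

Multiply the listed residues: 7 · 19 · 45 = 133 → 5985.
Reducing modulo 59: 5985 = 101·59 + 26, so 24^14 ≡ 26.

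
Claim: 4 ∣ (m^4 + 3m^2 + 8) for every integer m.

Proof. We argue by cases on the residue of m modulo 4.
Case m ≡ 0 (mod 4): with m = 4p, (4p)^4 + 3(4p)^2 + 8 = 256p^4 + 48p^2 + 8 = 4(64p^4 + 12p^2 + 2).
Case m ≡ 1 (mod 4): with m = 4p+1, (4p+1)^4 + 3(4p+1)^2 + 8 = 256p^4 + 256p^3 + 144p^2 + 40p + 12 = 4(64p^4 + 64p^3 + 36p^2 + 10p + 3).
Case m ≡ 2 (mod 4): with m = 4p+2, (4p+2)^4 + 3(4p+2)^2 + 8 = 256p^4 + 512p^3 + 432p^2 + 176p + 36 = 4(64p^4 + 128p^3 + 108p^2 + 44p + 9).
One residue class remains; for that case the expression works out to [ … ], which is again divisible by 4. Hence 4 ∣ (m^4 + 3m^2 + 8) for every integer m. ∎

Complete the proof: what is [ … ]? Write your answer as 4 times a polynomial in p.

Only m ≡ 3 (mod 4) is unaccounted for. Put m = 4p+3:
(4p+3)^4 + 3(4p+3)^2 + 8 expands to 256p^4 + 768p^3 + 912p^2 + 504p + 116,
and factoring out 4 leaves 4(64p^4 + 192p^3 + 228p^2 + 126p + 29).

4(64p^4 + 192p^3 + 228p^2 + 126p + 29)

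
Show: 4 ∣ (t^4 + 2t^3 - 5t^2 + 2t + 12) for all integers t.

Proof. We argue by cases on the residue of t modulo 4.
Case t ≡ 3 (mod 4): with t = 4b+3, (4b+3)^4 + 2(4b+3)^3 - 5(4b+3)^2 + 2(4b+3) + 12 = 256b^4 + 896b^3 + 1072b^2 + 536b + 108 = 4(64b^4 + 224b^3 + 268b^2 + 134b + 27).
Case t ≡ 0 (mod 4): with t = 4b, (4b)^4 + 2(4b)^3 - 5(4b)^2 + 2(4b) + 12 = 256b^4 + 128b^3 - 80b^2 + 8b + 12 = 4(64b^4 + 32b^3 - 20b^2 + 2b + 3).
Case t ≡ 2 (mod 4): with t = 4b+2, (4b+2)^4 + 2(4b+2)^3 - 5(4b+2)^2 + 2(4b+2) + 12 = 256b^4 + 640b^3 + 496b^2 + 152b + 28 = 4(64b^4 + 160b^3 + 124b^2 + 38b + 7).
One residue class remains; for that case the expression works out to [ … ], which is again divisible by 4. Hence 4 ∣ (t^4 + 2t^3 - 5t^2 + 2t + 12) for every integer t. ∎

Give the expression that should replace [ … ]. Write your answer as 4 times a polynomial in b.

The residues treated are {3, 0, 2}, so the missing case is t ≡ 1 (mod 4); write t = 4b+1.
Then (4b+1)^4 + 2(4b+1)^3 - 5(4b+1)^2 + 2(4b+1) + 12 = 256b^4 + 384b^3 + 112b^2 + 8b + 12 = 4(64b^4 + 96b^3 + 28b^2 + 2b + 3).

4(64b^4 + 96b^3 + 28b^2 + 2b + 3)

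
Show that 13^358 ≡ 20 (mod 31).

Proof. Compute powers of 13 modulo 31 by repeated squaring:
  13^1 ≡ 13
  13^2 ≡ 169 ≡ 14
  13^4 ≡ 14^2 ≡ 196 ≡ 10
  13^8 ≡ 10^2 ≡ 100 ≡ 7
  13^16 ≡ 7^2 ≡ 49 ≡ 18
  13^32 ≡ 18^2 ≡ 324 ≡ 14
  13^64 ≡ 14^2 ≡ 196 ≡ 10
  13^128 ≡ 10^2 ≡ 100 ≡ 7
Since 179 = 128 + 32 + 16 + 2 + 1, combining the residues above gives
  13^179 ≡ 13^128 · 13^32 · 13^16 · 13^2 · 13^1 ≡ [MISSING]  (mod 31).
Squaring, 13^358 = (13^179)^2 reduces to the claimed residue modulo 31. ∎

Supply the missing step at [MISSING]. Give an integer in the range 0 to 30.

Multiply the listed residues: 7 · 14 · 18 · 14 · 13 = 98 → 1764 → 24696 → 321048.
Reducing modulo 31: 321048 = 10356·31 + 12, so 13^179 ≡ 12.

12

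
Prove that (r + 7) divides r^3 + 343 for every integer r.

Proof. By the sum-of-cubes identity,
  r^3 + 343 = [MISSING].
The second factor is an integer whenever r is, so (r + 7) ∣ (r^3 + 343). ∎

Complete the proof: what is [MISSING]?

Polynomial division of r^3 + 343 by r + 7 leaves remainder 0 and quotient r^2 - 7r + 49.
Hence r^3 + 343 = (r + 7)(r^2 - 7r + 49).

(r + 7)(r^2 - 7r + 49)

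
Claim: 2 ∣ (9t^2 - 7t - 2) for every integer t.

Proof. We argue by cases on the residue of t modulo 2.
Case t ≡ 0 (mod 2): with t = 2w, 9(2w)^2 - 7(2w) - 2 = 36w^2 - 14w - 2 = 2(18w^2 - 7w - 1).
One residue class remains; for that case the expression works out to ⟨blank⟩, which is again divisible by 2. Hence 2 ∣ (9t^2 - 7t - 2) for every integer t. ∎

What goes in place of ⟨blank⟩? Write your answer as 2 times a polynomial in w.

Only t ≡ 1 (mod 2) is unaccounted for. Put t = 2w+1:
9(2w+1)^2 - 7(2w+1) - 2 expands to 36w^2 + 22w,
and factoring out 2 leaves 2(18w^2 + 11w).

2(18w^2 + 11w)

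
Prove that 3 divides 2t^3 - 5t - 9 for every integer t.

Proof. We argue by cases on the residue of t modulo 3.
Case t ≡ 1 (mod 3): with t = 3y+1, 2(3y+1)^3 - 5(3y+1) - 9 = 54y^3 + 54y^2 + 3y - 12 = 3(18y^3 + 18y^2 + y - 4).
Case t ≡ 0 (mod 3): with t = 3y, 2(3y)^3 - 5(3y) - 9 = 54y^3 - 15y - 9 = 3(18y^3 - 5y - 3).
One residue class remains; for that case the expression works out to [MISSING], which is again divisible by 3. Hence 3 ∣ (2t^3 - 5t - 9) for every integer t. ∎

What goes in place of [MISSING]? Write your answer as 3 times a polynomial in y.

3(18y^3 + 36y^2 + 19y - 1)

The residues treated are {1, 0}, so the missing case is t ≡ 2 (mod 3); write t = 3y+2.
Then 2(3y+2)^3 - 5(3y+2) - 9 = 54y^3 + 108y^2 + 57y - 3 = 3(18y^3 + 36y^2 + 19y - 1).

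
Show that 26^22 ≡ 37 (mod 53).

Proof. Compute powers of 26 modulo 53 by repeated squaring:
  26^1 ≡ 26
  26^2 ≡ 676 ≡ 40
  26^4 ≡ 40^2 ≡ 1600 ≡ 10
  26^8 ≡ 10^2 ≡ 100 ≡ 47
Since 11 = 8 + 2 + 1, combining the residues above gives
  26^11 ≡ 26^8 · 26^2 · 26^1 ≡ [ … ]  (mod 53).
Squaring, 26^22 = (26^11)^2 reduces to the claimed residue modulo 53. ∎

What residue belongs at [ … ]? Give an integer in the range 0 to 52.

14

26^8 · 26^2 · 26^1 ≡ 47 · 40 · 26 = 48880.
48880 mod 53 = 14, so 26^11 ≡ 14 (mod 53).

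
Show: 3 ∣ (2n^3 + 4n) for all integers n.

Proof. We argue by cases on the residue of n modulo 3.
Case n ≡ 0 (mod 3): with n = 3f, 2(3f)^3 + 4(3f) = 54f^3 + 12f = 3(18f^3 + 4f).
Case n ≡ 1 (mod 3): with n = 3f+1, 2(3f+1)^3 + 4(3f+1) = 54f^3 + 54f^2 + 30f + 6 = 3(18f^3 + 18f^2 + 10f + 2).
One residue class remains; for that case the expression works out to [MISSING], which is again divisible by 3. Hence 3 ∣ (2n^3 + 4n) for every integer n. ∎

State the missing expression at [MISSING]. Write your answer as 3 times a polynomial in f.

The residues treated are {0, 1}, so the missing case is n ≡ 2 (mod 3); write n = 3f+2.
Then 2(3f+2)^3 + 4(3f+2) = 54f^3 + 108f^2 + 84f + 24 = 3(18f^3 + 36f^2 + 28f + 8).

3(18f^3 + 36f^2 + 28f + 8)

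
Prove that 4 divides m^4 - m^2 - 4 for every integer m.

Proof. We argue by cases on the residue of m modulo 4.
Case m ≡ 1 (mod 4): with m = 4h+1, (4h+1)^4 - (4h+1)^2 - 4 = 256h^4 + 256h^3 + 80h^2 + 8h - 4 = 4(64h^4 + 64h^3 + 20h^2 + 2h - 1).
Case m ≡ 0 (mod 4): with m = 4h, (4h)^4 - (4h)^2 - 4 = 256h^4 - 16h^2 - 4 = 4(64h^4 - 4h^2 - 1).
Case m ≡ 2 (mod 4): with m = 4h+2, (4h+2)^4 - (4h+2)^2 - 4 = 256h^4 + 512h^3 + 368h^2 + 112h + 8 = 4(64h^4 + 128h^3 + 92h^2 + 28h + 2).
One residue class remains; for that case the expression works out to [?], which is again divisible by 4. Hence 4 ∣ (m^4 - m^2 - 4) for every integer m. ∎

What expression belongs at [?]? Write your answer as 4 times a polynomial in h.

4(64h^4 + 192h^3 + 212h^2 + 102h + 17)

Only m ≡ 3 (mod 4) is unaccounted for. Put m = 4h+3:
(4h+3)^4 - (4h+3)^2 - 4 expands to 256h^4 + 768h^3 + 848h^2 + 408h + 68,
and factoring out 4 leaves 4(64h^4 + 192h^3 + 212h^2 + 102h + 17).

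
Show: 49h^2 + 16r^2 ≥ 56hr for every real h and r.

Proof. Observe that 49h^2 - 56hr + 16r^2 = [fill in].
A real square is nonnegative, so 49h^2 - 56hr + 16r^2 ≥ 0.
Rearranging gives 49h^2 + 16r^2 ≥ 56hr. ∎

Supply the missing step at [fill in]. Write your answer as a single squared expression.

The leading and trailing coefficients are 7^2 and 4^2, and 56 = 2·7·4, so the trinomial is (7h - 4r)^2.
Hence 49h^2 - 56hr + 16r^2 ≥ 0.

(7h - 4r)^2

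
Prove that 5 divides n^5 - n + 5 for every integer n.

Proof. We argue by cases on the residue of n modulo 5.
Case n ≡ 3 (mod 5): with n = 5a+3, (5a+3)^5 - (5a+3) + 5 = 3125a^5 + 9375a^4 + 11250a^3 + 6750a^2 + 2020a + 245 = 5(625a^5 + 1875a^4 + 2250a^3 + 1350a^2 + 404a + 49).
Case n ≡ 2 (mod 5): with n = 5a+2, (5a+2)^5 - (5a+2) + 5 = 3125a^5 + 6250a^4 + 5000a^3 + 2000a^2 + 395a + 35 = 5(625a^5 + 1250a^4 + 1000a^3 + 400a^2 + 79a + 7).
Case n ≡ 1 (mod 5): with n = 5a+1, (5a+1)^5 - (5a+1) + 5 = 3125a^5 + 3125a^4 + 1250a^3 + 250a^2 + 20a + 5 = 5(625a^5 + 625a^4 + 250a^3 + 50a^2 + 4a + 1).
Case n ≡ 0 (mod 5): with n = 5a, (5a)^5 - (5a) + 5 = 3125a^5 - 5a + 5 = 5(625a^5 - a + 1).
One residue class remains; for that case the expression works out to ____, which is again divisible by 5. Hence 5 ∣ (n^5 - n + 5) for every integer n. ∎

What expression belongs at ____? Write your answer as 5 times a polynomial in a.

Only n ≡ 4 (mod 5) is unaccounted for. Put n = 5a+4:
(5a+4)^5 - (5a+4) + 5 expands to 3125a^5 + 12500a^4 + 20000a^3 + 16000a^2 + 6395a + 1025,
and factoring out 5 leaves 5(625a^5 + 2500a^4 + 4000a^3 + 3200a^2 + 1279a + 205).

5(625a^5 + 2500a^4 + 4000a^3 + 3200a^2 + 1279a + 205)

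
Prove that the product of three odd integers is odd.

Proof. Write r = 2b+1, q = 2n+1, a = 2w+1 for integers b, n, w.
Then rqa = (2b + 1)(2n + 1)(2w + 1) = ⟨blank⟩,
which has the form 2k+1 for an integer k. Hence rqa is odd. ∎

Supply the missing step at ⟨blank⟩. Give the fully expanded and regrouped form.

2(4bnw + 2bn + 2bw + b + 2nw + n + w) + 1

(2b + 1)(2n + 1)(2w + 1) = 8bnw + 4bn + 4bw + 2b + 4nw + 2n + 2w + 1
= 2(4bnw + 2bn + 2bw + b + 2nw + n + w) + 1.
Since 4bnw + 2bn + 2bw + b + 2nw + n + w is an integer, the product is of the form 2k+1 for an integer k.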